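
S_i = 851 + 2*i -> [851, 853, 855, 857, 859]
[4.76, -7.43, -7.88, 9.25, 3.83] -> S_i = Random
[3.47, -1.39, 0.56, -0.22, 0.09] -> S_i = 3.47*(-0.40)^i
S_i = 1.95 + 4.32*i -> [1.95, 6.27, 10.59, 14.91, 19.23]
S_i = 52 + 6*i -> [52, 58, 64, 70, 76]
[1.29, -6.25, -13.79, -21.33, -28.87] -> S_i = 1.29 + -7.54*i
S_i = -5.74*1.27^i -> [-5.74, -7.29, -9.26, -11.76, -14.93]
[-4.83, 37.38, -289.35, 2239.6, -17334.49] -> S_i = -4.83*(-7.74)^i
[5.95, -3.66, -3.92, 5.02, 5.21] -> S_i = Random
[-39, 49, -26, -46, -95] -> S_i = Random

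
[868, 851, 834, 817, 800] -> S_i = 868 + -17*i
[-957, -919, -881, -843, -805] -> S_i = -957 + 38*i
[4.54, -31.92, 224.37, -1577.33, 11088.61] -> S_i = 4.54*(-7.03)^i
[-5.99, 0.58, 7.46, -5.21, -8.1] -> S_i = Random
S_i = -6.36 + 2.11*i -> [-6.36, -4.25, -2.14, -0.03, 2.08]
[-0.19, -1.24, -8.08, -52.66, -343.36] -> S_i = -0.19*6.52^i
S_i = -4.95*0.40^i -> [-4.95, -1.98, -0.79, -0.32, -0.13]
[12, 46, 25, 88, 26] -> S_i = Random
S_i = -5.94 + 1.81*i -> [-5.94, -4.13, -2.32, -0.51, 1.3]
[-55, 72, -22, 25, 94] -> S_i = Random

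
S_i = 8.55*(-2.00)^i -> [8.55, -17.1, 34.2, -68.4, 136.8]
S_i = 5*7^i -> [5, 35, 245, 1715, 12005]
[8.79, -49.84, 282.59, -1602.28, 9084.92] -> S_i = 8.79*(-5.67)^i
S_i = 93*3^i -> [93, 279, 837, 2511, 7533]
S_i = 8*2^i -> [8, 16, 32, 64, 128]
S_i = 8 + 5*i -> [8, 13, 18, 23, 28]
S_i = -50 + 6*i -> [-50, -44, -38, -32, -26]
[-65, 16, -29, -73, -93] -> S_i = Random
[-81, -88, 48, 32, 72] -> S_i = Random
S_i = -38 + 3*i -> [-38, -35, -32, -29, -26]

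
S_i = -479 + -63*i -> [-479, -542, -605, -668, -731]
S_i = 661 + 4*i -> [661, 665, 669, 673, 677]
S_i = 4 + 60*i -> [4, 64, 124, 184, 244]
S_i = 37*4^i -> [37, 148, 592, 2368, 9472]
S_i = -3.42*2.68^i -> [-3.42, -9.17, -24.56, -65.83, -176.43]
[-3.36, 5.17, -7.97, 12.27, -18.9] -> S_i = -3.36*(-1.54)^i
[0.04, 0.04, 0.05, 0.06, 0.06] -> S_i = 0.04*1.12^i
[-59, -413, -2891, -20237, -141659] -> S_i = -59*7^i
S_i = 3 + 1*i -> [3, 4, 5, 6, 7]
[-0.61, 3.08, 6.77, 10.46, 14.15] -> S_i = -0.61 + 3.69*i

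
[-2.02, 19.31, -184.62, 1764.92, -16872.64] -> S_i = -2.02*(-9.56)^i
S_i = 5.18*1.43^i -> [5.18, 7.41, 10.59, 15.15, 21.66]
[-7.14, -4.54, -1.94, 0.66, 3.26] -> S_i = -7.14 + 2.60*i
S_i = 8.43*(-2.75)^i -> [8.43, -23.18, 63.75, -175.32, 482.12]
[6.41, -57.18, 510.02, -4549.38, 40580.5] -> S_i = 6.41*(-8.92)^i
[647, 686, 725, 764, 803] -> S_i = 647 + 39*i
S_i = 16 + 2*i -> [16, 18, 20, 22, 24]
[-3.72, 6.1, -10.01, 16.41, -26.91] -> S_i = -3.72*(-1.64)^i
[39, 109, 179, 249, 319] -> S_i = 39 + 70*i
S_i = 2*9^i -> [2, 18, 162, 1458, 13122]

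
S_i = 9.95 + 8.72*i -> [9.95, 18.67, 27.39, 36.11, 44.83]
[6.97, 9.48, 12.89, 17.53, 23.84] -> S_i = 6.97*1.36^i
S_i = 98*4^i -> [98, 392, 1568, 6272, 25088]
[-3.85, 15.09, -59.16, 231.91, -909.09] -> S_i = -3.85*(-3.92)^i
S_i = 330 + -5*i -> [330, 325, 320, 315, 310]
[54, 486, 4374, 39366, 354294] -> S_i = 54*9^i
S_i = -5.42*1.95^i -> [-5.42, -10.57, -20.61, -40.19, -78.37]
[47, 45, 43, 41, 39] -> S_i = 47 + -2*i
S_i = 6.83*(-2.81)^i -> [6.83, -19.19, 53.93, -151.54, 425.84]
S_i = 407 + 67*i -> [407, 474, 541, 608, 675]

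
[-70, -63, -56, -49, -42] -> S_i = -70 + 7*i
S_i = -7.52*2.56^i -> [-7.52, -19.25, -49.28, -126.16, -322.98]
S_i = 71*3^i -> [71, 213, 639, 1917, 5751]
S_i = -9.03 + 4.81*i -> [-9.03, -4.22, 0.59, 5.4, 10.21]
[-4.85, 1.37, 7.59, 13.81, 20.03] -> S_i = -4.85 + 6.22*i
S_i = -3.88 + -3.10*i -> [-3.88, -6.98, -10.08, -13.18, -16.28]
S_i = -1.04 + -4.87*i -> [-1.04, -5.91, -10.78, -15.65, -20.52]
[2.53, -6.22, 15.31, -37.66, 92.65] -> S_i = 2.53*(-2.46)^i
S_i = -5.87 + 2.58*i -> [-5.87, -3.29, -0.71, 1.87, 4.45]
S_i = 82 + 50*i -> [82, 132, 182, 232, 282]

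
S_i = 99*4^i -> [99, 396, 1584, 6336, 25344]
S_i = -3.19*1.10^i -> [-3.19, -3.51, -3.86, -4.25, -4.67]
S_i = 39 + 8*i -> [39, 47, 55, 63, 71]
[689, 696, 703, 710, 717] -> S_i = 689 + 7*i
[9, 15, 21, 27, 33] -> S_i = 9 + 6*i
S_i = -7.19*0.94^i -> [-7.19, -6.76, -6.35, -5.97, -5.61]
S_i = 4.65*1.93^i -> [4.65, 8.97, 17.32, 33.43, 64.52]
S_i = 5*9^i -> [5, 45, 405, 3645, 32805]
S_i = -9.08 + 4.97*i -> [-9.08, -4.11, 0.86, 5.83, 10.8]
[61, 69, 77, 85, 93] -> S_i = 61 + 8*i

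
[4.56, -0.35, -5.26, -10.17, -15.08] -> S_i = 4.56 + -4.91*i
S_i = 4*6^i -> [4, 24, 144, 864, 5184]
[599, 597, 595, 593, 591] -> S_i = 599 + -2*i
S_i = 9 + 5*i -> [9, 14, 19, 24, 29]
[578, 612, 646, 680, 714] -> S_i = 578 + 34*i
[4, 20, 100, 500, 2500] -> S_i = 4*5^i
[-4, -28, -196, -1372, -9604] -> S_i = -4*7^i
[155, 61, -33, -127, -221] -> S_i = 155 + -94*i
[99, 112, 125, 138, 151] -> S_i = 99 + 13*i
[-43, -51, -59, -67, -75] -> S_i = -43 + -8*i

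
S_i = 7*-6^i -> [7, -42, 252, -1512, 9072]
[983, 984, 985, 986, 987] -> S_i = 983 + 1*i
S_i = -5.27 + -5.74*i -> [-5.27, -11.01, -16.75, -22.49, -28.23]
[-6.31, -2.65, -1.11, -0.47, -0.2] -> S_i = -6.31*0.42^i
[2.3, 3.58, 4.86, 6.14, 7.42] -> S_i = 2.30 + 1.28*i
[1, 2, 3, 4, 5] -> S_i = 1 + 1*i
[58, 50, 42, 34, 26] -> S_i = 58 + -8*i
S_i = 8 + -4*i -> [8, 4, 0, -4, -8]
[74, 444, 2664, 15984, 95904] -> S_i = 74*6^i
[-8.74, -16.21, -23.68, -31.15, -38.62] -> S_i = -8.74 + -7.47*i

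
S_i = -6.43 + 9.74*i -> [-6.43, 3.31, 13.05, 22.79, 32.53]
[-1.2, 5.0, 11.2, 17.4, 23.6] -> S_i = -1.20 + 6.20*i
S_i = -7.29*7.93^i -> [-7.29, -57.81, -458.43, -3635.36, -28828.38]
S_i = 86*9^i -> [86, 774, 6966, 62694, 564246]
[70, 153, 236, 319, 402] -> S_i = 70 + 83*i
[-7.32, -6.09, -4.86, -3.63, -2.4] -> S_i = -7.32 + 1.23*i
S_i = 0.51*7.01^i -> [0.51, 3.58, 25.06, 175.68, 1231.52]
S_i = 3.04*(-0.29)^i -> [3.04, -0.88, 0.26, -0.07, 0.02]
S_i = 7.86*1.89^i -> [7.86, 14.86, 28.08, 53.06, 100.29]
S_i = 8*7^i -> [8, 56, 392, 2744, 19208]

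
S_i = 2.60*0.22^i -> [2.6, 0.57, 0.13, 0.03, 0.01]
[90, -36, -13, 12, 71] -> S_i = Random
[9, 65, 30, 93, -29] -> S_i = Random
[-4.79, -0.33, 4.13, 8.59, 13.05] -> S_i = -4.79 + 4.46*i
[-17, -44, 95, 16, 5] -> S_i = Random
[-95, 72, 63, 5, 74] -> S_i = Random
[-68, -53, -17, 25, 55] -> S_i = Random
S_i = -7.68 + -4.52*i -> [-7.68, -12.2, -16.72, -21.24, -25.76]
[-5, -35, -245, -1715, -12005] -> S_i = -5*7^i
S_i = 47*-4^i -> [47, -188, 752, -3008, 12032]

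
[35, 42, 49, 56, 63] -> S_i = 35 + 7*i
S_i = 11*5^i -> [11, 55, 275, 1375, 6875]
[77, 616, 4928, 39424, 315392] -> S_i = 77*8^i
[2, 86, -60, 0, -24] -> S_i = Random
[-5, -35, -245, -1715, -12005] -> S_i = -5*7^i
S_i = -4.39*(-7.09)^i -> [-4.39, 31.13, -220.68, 1564.6, -11093.01]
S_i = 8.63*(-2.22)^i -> [8.63, -19.16, 42.53, -94.42, 209.62]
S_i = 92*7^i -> [92, 644, 4508, 31556, 220892]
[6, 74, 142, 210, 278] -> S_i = 6 + 68*i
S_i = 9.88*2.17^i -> [9.88, 21.44, 46.52, 100.96, 219.08]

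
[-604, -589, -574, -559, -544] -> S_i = -604 + 15*i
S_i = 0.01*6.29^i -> [0.01, 0.06, 0.4, 2.49, 15.65]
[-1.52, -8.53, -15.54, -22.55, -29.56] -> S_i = -1.52 + -7.01*i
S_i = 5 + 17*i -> [5, 22, 39, 56, 73]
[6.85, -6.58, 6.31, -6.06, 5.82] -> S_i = 6.85*(-0.96)^i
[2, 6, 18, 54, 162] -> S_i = 2*3^i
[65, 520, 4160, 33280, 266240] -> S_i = 65*8^i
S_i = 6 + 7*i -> [6, 13, 20, 27, 34]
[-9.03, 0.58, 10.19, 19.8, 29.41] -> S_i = -9.03 + 9.61*i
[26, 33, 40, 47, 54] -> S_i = 26 + 7*i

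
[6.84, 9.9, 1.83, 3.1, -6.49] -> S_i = Random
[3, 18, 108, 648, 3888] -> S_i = 3*6^i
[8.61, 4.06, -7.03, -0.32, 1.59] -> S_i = Random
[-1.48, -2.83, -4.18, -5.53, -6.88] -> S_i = -1.48 + -1.35*i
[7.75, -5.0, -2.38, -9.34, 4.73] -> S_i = Random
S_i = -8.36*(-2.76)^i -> [-8.36, 23.07, -63.68, 175.77, -485.11]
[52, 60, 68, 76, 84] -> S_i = 52 + 8*i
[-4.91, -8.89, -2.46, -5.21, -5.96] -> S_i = Random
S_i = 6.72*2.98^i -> [6.72, 20.03, 59.68, 177.84, 529.95]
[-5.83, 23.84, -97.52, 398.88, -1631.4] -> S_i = -5.83*(-4.09)^i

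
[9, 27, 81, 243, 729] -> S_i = 9*3^i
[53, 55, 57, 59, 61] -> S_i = 53 + 2*i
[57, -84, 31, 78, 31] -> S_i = Random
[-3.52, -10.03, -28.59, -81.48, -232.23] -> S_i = -3.52*2.85^i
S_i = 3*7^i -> [3, 21, 147, 1029, 7203]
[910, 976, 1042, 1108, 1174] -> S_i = 910 + 66*i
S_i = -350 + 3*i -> [-350, -347, -344, -341, -338]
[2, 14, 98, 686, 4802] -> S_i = 2*7^i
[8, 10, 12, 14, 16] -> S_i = 8 + 2*i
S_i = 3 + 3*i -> [3, 6, 9, 12, 15]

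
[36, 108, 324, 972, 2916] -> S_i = 36*3^i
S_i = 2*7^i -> [2, 14, 98, 686, 4802]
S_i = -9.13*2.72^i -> [-9.13, -24.83, -67.55, -183.73, -499.74]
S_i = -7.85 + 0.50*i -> [-7.85, -7.35, -6.85, -6.35, -5.85]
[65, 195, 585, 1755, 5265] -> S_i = 65*3^i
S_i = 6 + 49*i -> [6, 55, 104, 153, 202]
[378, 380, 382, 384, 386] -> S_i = 378 + 2*i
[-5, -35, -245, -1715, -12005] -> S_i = -5*7^i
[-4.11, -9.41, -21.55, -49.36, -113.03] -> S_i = -4.11*2.29^i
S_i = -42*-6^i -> [-42, 252, -1512, 9072, -54432]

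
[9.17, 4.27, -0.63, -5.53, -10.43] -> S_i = 9.17 + -4.90*i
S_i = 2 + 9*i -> [2, 11, 20, 29, 38]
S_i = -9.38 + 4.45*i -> [-9.38, -4.93, -0.48, 3.97, 8.42]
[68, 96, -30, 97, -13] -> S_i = Random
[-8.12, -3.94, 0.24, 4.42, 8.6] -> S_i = -8.12 + 4.18*i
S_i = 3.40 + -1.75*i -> [3.4, 1.65, -0.1, -1.85, -3.6]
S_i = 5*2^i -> [5, 10, 20, 40, 80]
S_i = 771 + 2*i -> [771, 773, 775, 777, 779]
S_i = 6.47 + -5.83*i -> [6.47, 0.64, -5.19, -11.02, -16.85]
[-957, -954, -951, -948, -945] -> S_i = -957 + 3*i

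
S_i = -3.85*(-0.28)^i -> [-3.85, 1.08, -0.3, 0.08, -0.02]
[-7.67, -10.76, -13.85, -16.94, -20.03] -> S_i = -7.67 + -3.09*i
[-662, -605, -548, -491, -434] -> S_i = -662 + 57*i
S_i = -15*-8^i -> [-15, 120, -960, 7680, -61440]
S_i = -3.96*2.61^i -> [-3.96, -10.34, -26.98, -70.41, -183.76]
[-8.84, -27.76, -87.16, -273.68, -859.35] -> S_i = -8.84*3.14^i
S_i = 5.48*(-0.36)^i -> [5.48, -1.97, 0.71, -0.26, 0.09]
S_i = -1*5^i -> [-1, -5, -25, -125, -625]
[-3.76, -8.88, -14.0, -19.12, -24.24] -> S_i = -3.76 + -5.12*i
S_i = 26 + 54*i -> [26, 80, 134, 188, 242]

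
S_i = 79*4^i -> [79, 316, 1264, 5056, 20224]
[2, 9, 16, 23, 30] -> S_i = 2 + 7*i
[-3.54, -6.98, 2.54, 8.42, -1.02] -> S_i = Random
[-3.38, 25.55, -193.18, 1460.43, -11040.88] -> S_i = -3.38*(-7.56)^i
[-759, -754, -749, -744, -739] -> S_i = -759 + 5*i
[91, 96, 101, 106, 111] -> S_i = 91 + 5*i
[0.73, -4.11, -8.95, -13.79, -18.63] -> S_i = 0.73 + -4.84*i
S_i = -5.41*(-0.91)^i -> [-5.41, 4.92, -4.48, 4.08, -3.71]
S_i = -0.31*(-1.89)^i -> [-0.31, 0.59, -1.11, 2.09, -3.96]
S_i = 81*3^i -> [81, 243, 729, 2187, 6561]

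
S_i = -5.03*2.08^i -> [-5.03, -10.46, -21.76, -45.26, -94.15]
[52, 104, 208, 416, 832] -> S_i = 52*2^i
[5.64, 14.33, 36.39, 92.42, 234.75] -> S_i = 5.64*2.54^i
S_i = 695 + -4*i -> [695, 691, 687, 683, 679]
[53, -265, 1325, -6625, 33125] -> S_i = 53*-5^i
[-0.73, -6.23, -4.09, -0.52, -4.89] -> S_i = Random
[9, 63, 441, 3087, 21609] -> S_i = 9*7^i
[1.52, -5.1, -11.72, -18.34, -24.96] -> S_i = 1.52 + -6.62*i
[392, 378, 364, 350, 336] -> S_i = 392 + -14*i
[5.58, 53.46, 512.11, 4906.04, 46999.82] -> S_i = 5.58*9.58^i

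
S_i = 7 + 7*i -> [7, 14, 21, 28, 35]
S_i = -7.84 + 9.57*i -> [-7.84, 1.73, 11.3, 20.87, 30.44]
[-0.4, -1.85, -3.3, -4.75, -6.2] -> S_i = -0.40 + -1.45*i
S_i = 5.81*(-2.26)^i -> [5.81, -13.13, 29.68, -67.07, 151.57]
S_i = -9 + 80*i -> [-9, 71, 151, 231, 311]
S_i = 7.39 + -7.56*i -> [7.39, -0.17, -7.73, -15.29, -22.85]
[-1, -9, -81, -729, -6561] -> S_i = -1*9^i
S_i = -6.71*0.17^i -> [-6.71, -1.14, -0.19, -0.03, -0.01]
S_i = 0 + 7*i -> [0, 7, 14, 21, 28]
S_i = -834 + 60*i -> [-834, -774, -714, -654, -594]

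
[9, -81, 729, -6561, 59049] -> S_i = 9*-9^i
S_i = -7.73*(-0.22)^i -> [-7.73, 1.7, -0.37, 0.08, -0.02]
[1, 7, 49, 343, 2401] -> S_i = 1*7^i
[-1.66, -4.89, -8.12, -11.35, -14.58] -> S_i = -1.66 + -3.23*i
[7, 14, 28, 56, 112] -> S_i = 7*2^i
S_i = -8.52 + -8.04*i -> [-8.52, -16.56, -24.6, -32.64, -40.68]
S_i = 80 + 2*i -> [80, 82, 84, 86, 88]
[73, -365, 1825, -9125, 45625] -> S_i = 73*-5^i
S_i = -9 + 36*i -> [-9, 27, 63, 99, 135]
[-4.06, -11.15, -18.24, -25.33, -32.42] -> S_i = -4.06 + -7.09*i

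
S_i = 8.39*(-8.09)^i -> [8.39, -67.88, 549.11, -4442.3, 35938.18]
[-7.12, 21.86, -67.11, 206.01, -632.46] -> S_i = -7.12*(-3.07)^i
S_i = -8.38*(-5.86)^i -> [-8.38, 49.11, -287.77, 1686.31, -9881.76]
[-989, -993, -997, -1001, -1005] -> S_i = -989 + -4*i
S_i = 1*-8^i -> [1, -8, 64, -512, 4096]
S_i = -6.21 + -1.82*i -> [-6.21, -8.03, -9.85, -11.67, -13.49]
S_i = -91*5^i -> [-91, -455, -2275, -11375, -56875]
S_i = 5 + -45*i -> [5, -40, -85, -130, -175]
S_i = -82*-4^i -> [-82, 328, -1312, 5248, -20992]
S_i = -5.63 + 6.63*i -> [-5.63, 1.0, 7.63, 14.26, 20.89]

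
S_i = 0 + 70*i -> [0, 70, 140, 210, 280]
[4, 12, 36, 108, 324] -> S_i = 4*3^i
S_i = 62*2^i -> [62, 124, 248, 496, 992]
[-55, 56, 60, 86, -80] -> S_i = Random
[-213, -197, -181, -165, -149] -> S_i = -213 + 16*i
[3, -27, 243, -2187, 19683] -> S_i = 3*-9^i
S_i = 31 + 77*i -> [31, 108, 185, 262, 339]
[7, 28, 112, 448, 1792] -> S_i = 7*4^i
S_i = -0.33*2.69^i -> [-0.33, -0.89, -2.39, -6.42, -17.28]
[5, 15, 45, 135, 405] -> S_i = 5*3^i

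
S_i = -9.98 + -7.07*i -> [-9.98, -17.05, -24.12, -31.19, -38.26]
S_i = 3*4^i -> [3, 12, 48, 192, 768]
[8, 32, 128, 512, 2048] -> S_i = 8*4^i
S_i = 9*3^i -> [9, 27, 81, 243, 729]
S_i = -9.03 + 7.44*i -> [-9.03, -1.59, 5.85, 13.29, 20.73]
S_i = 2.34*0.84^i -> [2.34, 1.97, 1.65, 1.39, 1.17]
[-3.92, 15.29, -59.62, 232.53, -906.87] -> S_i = -3.92*(-3.90)^i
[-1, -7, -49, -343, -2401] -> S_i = -1*7^i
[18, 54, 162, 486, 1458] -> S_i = 18*3^i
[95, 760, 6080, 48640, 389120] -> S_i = 95*8^i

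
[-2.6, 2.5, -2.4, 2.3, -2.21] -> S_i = -2.60*(-0.96)^i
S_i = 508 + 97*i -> [508, 605, 702, 799, 896]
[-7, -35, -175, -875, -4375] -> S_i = -7*5^i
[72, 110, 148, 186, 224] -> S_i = 72 + 38*i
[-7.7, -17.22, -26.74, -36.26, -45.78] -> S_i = -7.70 + -9.52*i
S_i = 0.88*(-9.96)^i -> [0.88, -8.76, 87.3, -869.48, 8660.04]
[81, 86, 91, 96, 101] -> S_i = 81 + 5*i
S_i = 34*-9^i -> [34, -306, 2754, -24786, 223074]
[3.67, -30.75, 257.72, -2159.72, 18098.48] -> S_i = 3.67*(-8.38)^i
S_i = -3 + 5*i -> [-3, 2, 7, 12, 17]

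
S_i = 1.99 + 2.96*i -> [1.99, 4.95, 7.91, 10.87, 13.83]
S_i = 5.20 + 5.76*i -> [5.2, 10.96, 16.72, 22.48, 28.24]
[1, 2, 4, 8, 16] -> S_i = 1*2^i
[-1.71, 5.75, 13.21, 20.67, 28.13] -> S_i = -1.71 + 7.46*i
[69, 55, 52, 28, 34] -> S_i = Random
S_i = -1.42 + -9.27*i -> [-1.42, -10.69, -19.96, -29.23, -38.5]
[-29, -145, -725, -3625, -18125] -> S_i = -29*5^i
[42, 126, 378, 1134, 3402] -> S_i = 42*3^i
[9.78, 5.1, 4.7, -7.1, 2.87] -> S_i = Random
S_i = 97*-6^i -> [97, -582, 3492, -20952, 125712]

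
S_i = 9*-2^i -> [9, -18, 36, -72, 144]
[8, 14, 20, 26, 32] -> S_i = 8 + 6*i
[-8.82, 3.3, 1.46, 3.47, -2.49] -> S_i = Random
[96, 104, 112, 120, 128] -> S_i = 96 + 8*i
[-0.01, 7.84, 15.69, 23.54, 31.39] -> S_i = -0.01 + 7.85*i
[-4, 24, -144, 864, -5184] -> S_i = -4*-6^i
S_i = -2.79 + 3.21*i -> [-2.79, 0.42, 3.63, 6.84, 10.05]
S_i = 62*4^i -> [62, 248, 992, 3968, 15872]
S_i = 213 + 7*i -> [213, 220, 227, 234, 241]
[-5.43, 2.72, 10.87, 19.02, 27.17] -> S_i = -5.43 + 8.15*i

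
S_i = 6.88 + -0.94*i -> [6.88, 5.94, 5.0, 4.06, 3.12]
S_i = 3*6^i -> [3, 18, 108, 648, 3888]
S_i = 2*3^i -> [2, 6, 18, 54, 162]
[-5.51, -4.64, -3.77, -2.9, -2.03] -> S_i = -5.51 + 0.87*i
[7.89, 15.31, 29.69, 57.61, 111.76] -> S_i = 7.89*1.94^i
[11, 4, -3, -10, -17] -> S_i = 11 + -7*i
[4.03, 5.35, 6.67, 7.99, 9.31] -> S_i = 4.03 + 1.32*i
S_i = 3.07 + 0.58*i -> [3.07, 3.65, 4.23, 4.81, 5.39]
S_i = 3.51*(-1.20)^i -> [3.51, -4.21, 5.05, -6.07, 7.28]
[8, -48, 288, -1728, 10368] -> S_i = 8*-6^i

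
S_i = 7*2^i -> [7, 14, 28, 56, 112]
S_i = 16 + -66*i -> [16, -50, -116, -182, -248]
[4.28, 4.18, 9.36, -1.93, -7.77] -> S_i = Random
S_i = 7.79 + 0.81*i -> [7.79, 8.6, 9.41, 10.22, 11.03]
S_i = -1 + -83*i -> [-1, -84, -167, -250, -333]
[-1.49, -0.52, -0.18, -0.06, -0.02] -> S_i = -1.49*0.35^i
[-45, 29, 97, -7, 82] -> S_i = Random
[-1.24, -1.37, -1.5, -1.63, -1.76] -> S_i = -1.24 + -0.13*i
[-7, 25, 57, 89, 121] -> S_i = -7 + 32*i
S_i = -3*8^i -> [-3, -24, -192, -1536, -12288]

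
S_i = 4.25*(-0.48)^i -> [4.25, -2.04, 0.98, -0.47, 0.23]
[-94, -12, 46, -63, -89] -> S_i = Random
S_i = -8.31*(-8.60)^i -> [-8.31, 71.47, -614.61, 5285.63, -45456.38]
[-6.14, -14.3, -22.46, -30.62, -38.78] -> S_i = -6.14 + -8.16*i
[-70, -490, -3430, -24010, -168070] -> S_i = -70*7^i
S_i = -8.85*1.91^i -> [-8.85, -16.9, -32.29, -61.67, -117.78]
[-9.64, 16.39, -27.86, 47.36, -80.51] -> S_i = -9.64*(-1.70)^i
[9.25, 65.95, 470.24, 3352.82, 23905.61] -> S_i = 9.25*7.13^i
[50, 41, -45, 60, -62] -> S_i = Random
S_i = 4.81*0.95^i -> [4.81, 4.57, 4.34, 4.12, 3.92]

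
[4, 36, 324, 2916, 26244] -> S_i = 4*9^i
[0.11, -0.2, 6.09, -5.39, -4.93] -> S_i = Random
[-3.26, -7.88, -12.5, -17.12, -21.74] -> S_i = -3.26 + -4.62*i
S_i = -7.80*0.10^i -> [-7.8, -0.78, -0.08, -0.01, -0.0]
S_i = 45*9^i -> [45, 405, 3645, 32805, 295245]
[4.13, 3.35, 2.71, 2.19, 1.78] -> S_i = 4.13*0.81^i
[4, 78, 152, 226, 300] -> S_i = 4 + 74*i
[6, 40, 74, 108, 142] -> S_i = 6 + 34*i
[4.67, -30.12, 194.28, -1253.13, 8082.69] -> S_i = 4.67*(-6.45)^i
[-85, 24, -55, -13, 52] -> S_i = Random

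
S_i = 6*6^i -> [6, 36, 216, 1296, 7776]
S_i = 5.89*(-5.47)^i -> [5.89, -32.22, 176.23, -964.0, 5273.08]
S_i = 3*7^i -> [3, 21, 147, 1029, 7203]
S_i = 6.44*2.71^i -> [6.44, 17.45, 47.3, 128.17, 347.35]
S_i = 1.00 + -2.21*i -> [1.0, -1.21, -3.42, -5.63, -7.84]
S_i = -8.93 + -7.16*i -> [-8.93, -16.09, -23.25, -30.41, -37.57]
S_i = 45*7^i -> [45, 315, 2205, 15435, 108045]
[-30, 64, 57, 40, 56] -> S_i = Random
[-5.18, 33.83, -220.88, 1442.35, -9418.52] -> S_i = -5.18*(-6.53)^i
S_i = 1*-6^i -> [1, -6, 36, -216, 1296]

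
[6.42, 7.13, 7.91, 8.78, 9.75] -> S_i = 6.42*1.11^i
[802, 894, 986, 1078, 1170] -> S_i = 802 + 92*i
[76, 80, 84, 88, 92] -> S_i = 76 + 4*i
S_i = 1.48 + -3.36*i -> [1.48, -1.88, -5.24, -8.6, -11.96]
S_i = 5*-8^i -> [5, -40, 320, -2560, 20480]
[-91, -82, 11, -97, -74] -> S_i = Random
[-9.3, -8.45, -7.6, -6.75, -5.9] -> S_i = -9.30 + 0.85*i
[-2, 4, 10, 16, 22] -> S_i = -2 + 6*i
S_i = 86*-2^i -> [86, -172, 344, -688, 1376]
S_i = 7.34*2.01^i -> [7.34, 14.75, 29.65, 59.61, 119.81]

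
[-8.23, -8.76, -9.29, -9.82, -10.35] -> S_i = -8.23 + -0.53*i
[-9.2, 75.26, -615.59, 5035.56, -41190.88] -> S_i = -9.20*(-8.18)^i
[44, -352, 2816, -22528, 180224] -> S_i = 44*-8^i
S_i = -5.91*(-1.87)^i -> [-5.91, 11.05, -20.67, 38.65, -72.27]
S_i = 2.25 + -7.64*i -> [2.25, -5.39, -13.03, -20.67, -28.31]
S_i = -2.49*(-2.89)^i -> [-2.49, 7.2, -20.8, 60.1, -173.7]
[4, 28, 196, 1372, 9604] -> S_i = 4*7^i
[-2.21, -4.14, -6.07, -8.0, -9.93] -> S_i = -2.21 + -1.93*i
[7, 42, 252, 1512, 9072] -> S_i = 7*6^i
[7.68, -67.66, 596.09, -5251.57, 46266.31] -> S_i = 7.68*(-8.81)^i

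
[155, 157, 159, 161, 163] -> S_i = 155 + 2*i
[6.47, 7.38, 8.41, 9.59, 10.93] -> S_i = 6.47*1.14^i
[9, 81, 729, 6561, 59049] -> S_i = 9*9^i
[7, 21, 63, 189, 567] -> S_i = 7*3^i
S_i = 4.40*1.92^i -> [4.4, 8.45, 16.22, 31.14, 59.79]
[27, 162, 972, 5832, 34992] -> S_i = 27*6^i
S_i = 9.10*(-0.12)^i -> [9.1, -1.09, 0.13, -0.02, 0.0]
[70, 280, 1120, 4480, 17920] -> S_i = 70*4^i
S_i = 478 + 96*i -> [478, 574, 670, 766, 862]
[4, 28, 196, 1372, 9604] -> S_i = 4*7^i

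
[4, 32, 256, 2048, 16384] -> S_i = 4*8^i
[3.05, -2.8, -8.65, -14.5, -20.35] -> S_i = 3.05 + -5.85*i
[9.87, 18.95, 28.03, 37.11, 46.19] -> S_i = 9.87 + 9.08*i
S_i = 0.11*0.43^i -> [0.11, 0.05, 0.02, 0.01, 0.0]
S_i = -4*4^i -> [-4, -16, -64, -256, -1024]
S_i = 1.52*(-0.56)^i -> [1.52, -0.85, 0.48, -0.27, 0.15]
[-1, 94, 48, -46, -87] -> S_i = Random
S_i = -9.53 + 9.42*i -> [-9.53, -0.11, 9.31, 18.73, 28.15]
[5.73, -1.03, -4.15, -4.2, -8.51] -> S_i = Random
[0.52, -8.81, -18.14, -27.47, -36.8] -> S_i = 0.52 + -9.33*i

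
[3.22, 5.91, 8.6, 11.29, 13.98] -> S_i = 3.22 + 2.69*i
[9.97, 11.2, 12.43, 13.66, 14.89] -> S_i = 9.97 + 1.23*i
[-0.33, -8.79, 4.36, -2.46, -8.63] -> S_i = Random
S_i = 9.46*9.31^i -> [9.46, 88.07, 819.96, 7633.79, 71070.58]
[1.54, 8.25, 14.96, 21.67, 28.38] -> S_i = 1.54 + 6.71*i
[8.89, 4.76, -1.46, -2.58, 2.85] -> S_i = Random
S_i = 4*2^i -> [4, 8, 16, 32, 64]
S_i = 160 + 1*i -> [160, 161, 162, 163, 164]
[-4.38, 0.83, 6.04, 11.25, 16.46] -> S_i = -4.38 + 5.21*i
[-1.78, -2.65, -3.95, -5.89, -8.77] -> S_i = -1.78*1.49^i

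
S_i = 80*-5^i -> [80, -400, 2000, -10000, 50000]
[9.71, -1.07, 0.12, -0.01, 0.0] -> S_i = 9.71*(-0.11)^i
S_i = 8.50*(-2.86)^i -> [8.5, -24.31, 69.53, -198.85, 568.7]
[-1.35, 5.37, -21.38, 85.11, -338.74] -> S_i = -1.35*(-3.98)^i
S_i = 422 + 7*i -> [422, 429, 436, 443, 450]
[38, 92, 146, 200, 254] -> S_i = 38 + 54*i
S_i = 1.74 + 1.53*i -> [1.74, 3.27, 4.8, 6.33, 7.86]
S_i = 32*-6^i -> [32, -192, 1152, -6912, 41472]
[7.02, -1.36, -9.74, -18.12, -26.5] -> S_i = 7.02 + -8.38*i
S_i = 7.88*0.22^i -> [7.88, 1.73, 0.38, 0.08, 0.02]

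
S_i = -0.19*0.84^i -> [-0.19, -0.16, -0.13, -0.11, -0.09]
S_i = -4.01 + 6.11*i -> [-4.01, 2.1, 8.21, 14.32, 20.43]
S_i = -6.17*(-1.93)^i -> [-6.17, 11.91, -22.98, 44.36, -85.61]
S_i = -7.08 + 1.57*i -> [-7.08, -5.51, -3.94, -2.37, -0.8]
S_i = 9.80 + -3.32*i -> [9.8, 6.48, 3.16, -0.16, -3.48]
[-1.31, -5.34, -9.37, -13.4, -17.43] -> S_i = -1.31 + -4.03*i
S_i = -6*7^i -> [-6, -42, -294, -2058, -14406]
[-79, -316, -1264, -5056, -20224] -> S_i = -79*4^i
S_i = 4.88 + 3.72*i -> [4.88, 8.6, 12.32, 16.04, 19.76]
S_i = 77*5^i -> [77, 385, 1925, 9625, 48125]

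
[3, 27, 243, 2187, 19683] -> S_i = 3*9^i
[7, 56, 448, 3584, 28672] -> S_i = 7*8^i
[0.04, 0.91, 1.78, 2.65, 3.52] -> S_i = 0.04 + 0.87*i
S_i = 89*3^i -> [89, 267, 801, 2403, 7209]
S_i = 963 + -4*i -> [963, 959, 955, 951, 947]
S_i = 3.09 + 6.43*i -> [3.09, 9.52, 15.95, 22.38, 28.81]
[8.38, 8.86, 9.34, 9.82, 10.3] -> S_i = 8.38 + 0.48*i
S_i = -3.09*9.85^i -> [-3.09, -30.44, -299.8, -2953.03, -29087.3]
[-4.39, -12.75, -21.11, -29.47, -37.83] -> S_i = -4.39 + -8.36*i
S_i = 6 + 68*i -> [6, 74, 142, 210, 278]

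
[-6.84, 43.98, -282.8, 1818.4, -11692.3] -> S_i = -6.84*(-6.43)^i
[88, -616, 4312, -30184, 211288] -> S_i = 88*-7^i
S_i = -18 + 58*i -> [-18, 40, 98, 156, 214]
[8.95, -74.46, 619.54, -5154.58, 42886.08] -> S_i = 8.95*(-8.32)^i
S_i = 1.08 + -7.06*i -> [1.08, -5.98, -13.04, -20.1, -27.16]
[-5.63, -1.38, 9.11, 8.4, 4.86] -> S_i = Random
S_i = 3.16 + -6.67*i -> [3.16, -3.51, -10.18, -16.85, -23.52]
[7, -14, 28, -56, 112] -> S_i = 7*-2^i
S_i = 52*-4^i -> [52, -208, 832, -3328, 13312]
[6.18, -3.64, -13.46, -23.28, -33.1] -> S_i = 6.18 + -9.82*i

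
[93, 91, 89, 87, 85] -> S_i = 93 + -2*i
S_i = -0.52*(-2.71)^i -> [-0.52, 1.41, -3.82, 10.35, -28.05]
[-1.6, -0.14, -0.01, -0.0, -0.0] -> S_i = -1.60*0.09^i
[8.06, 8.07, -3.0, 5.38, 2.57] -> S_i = Random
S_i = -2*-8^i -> [-2, 16, -128, 1024, -8192]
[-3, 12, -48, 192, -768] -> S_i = -3*-4^i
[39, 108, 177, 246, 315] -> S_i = 39 + 69*i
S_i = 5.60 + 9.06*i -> [5.6, 14.66, 23.72, 32.78, 41.84]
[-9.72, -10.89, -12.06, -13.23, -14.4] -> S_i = -9.72 + -1.17*i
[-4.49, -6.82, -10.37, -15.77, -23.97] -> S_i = -4.49*1.52^i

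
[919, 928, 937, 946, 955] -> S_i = 919 + 9*i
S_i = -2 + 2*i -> [-2, 0, 2, 4, 6]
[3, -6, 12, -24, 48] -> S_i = 3*-2^i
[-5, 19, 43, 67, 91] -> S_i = -5 + 24*i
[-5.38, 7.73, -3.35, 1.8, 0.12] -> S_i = Random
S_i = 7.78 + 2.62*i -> [7.78, 10.4, 13.02, 15.64, 18.26]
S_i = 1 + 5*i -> [1, 6, 11, 16, 21]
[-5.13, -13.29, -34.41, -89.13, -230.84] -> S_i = -5.13*2.59^i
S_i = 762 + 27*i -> [762, 789, 816, 843, 870]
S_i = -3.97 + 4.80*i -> [-3.97, 0.83, 5.63, 10.43, 15.23]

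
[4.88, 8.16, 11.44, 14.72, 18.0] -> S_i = 4.88 + 3.28*i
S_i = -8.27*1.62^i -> [-8.27, -13.4, -21.7, -35.16, -56.96]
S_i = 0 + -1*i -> [0, -1, -2, -3, -4]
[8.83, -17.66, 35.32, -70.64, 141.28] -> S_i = 8.83*(-2.00)^i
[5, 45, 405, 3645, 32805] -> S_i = 5*9^i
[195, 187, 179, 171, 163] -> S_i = 195 + -8*i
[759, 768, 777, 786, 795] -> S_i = 759 + 9*i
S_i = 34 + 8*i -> [34, 42, 50, 58, 66]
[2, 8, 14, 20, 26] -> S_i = 2 + 6*i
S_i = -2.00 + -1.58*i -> [-2.0, -3.58, -5.16, -6.74, -8.32]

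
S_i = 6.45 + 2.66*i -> [6.45, 9.11, 11.77, 14.43, 17.09]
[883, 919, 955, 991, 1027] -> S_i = 883 + 36*i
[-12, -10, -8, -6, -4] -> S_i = -12 + 2*i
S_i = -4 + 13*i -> [-4, 9, 22, 35, 48]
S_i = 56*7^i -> [56, 392, 2744, 19208, 134456]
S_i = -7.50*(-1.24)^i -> [-7.5, 9.3, -11.53, 14.3, -17.73]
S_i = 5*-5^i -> [5, -25, 125, -625, 3125]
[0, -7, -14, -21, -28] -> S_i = 0 + -7*i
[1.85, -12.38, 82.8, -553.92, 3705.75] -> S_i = 1.85*(-6.69)^i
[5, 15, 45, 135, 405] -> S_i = 5*3^i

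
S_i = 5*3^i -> [5, 15, 45, 135, 405]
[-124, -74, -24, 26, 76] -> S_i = -124 + 50*i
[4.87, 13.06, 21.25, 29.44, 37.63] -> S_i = 4.87 + 8.19*i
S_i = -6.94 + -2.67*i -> [-6.94, -9.61, -12.28, -14.95, -17.62]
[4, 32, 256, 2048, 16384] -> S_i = 4*8^i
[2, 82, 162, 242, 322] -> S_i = 2 + 80*i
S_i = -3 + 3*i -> [-3, 0, 3, 6, 9]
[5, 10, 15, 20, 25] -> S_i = 5 + 5*i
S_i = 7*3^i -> [7, 21, 63, 189, 567]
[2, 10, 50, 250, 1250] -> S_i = 2*5^i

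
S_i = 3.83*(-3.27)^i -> [3.83, -12.52, 40.95, -133.92, 437.91]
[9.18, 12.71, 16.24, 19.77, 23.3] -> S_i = 9.18 + 3.53*i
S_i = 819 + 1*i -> [819, 820, 821, 822, 823]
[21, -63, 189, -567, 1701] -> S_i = 21*-3^i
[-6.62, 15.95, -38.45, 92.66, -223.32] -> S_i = -6.62*(-2.41)^i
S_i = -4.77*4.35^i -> [-4.77, -20.75, -90.26, -392.63, -1707.95]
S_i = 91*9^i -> [91, 819, 7371, 66339, 597051]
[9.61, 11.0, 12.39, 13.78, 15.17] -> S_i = 9.61 + 1.39*i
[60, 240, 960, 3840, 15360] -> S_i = 60*4^i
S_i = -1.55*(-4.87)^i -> [-1.55, 7.55, -36.76, 179.03, -871.86]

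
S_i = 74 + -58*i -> [74, 16, -42, -100, -158]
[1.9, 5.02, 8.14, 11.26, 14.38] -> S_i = 1.90 + 3.12*i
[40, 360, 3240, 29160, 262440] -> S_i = 40*9^i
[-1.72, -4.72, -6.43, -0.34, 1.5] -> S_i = Random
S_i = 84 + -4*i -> [84, 80, 76, 72, 68]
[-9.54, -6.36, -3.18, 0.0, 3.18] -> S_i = -9.54 + 3.18*i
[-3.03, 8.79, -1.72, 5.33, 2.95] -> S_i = Random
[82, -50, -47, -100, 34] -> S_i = Random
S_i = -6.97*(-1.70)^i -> [-6.97, 11.85, -20.14, 34.24, -58.21]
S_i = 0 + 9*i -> [0, 9, 18, 27, 36]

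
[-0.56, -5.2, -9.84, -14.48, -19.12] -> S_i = -0.56 + -4.64*i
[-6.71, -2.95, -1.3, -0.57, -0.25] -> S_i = -6.71*0.44^i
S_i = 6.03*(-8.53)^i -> [6.03, -51.44, 438.75, -3742.52, 31923.72]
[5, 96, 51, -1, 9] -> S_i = Random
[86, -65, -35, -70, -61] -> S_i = Random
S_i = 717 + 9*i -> [717, 726, 735, 744, 753]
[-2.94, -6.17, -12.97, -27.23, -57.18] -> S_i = -2.94*2.10^i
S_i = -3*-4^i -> [-3, 12, -48, 192, -768]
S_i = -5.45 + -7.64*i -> [-5.45, -13.09, -20.73, -28.37, -36.01]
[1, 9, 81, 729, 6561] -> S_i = 1*9^i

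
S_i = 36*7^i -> [36, 252, 1764, 12348, 86436]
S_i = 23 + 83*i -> [23, 106, 189, 272, 355]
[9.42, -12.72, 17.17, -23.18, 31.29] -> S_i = 9.42*(-1.35)^i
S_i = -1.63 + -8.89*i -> [-1.63, -10.52, -19.41, -28.3, -37.19]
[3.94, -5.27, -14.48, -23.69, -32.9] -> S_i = 3.94 + -9.21*i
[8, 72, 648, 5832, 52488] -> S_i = 8*9^i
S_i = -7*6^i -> [-7, -42, -252, -1512, -9072]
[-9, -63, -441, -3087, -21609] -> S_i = -9*7^i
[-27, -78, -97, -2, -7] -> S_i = Random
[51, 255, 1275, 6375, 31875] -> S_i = 51*5^i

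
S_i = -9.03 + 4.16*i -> [-9.03, -4.87, -0.71, 3.45, 7.61]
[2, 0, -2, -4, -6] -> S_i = 2 + -2*i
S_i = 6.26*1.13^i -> [6.26, 7.07, 7.99, 9.03, 10.21]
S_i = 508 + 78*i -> [508, 586, 664, 742, 820]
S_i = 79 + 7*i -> [79, 86, 93, 100, 107]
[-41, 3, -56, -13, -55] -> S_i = Random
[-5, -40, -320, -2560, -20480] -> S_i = -5*8^i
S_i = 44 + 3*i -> [44, 47, 50, 53, 56]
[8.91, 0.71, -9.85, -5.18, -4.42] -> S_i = Random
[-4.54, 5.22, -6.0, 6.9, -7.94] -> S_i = -4.54*(-1.15)^i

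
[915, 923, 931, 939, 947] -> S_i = 915 + 8*i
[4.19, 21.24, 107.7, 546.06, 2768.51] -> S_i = 4.19*5.07^i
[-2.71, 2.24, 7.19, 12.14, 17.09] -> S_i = -2.71 + 4.95*i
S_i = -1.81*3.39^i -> [-1.81, -6.14, -20.8, -70.51, -239.04]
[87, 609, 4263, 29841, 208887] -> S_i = 87*7^i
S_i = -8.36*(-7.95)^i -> [-8.36, 66.46, -528.37, 4200.56, -33394.49]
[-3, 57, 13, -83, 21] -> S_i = Random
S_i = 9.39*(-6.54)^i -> [9.39, -61.41, 401.63, -2626.63, 17178.16]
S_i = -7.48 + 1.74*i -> [-7.48, -5.74, -4.0, -2.26, -0.52]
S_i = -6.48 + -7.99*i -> [-6.48, -14.47, -22.46, -30.45, -38.44]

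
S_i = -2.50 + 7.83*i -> [-2.5, 5.33, 13.16, 20.99, 28.82]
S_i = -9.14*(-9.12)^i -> [-9.14, 83.36, -760.21, 6933.15, -63230.34]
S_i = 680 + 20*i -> [680, 700, 720, 740, 760]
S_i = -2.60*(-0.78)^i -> [-2.6, 2.03, -1.58, 1.23, -0.96]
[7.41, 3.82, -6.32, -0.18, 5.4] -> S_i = Random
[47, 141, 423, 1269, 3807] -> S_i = 47*3^i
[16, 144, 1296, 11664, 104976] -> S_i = 16*9^i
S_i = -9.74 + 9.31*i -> [-9.74, -0.43, 8.88, 18.19, 27.5]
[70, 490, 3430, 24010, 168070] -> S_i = 70*7^i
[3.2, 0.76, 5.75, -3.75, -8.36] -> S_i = Random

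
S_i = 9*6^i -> [9, 54, 324, 1944, 11664]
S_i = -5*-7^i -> [-5, 35, -245, 1715, -12005]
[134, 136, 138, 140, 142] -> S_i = 134 + 2*i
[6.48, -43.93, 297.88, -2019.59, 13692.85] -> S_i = 6.48*(-6.78)^i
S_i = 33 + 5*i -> [33, 38, 43, 48, 53]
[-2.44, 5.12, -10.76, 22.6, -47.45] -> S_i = -2.44*(-2.10)^i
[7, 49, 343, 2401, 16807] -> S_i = 7*7^i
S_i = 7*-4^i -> [7, -28, 112, -448, 1792]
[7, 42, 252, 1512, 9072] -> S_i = 7*6^i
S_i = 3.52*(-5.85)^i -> [3.52, -20.59, 120.46, -704.71, 4122.55]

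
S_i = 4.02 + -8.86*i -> [4.02, -4.84, -13.7, -22.56, -31.42]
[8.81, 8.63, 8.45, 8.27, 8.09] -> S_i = 8.81 + -0.18*i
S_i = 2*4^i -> [2, 8, 32, 128, 512]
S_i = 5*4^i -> [5, 20, 80, 320, 1280]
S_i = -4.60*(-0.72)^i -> [-4.6, 3.31, -2.38, 1.72, -1.24]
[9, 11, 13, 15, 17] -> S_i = 9 + 2*i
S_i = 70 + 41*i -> [70, 111, 152, 193, 234]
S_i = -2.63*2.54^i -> [-2.63, -6.68, -16.97, -43.1, -109.47]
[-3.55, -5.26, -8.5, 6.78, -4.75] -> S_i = Random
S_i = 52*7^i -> [52, 364, 2548, 17836, 124852]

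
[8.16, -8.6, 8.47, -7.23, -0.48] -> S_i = Random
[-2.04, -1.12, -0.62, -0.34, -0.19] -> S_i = -2.04*0.55^i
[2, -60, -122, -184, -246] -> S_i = 2 + -62*i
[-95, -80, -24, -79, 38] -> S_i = Random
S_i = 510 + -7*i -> [510, 503, 496, 489, 482]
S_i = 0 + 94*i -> [0, 94, 188, 282, 376]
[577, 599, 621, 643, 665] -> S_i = 577 + 22*i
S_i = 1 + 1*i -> [1, 2, 3, 4, 5]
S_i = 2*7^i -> [2, 14, 98, 686, 4802]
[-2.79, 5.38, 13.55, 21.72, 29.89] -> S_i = -2.79 + 8.17*i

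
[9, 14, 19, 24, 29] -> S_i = 9 + 5*i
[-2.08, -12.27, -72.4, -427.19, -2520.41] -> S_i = -2.08*5.90^i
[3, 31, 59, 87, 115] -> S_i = 3 + 28*i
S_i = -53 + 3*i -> [-53, -50, -47, -44, -41]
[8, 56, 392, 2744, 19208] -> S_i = 8*7^i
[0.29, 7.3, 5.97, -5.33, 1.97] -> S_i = Random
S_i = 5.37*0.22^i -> [5.37, 1.18, 0.26, 0.06, 0.01]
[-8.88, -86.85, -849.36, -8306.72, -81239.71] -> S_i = -8.88*9.78^i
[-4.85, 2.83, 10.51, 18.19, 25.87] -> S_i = -4.85 + 7.68*i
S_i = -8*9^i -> [-8, -72, -648, -5832, -52488]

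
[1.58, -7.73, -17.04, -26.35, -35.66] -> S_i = 1.58 + -9.31*i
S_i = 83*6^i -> [83, 498, 2988, 17928, 107568]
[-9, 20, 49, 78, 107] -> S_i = -9 + 29*i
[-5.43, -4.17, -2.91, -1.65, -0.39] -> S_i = -5.43 + 1.26*i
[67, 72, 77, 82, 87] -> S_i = 67 + 5*i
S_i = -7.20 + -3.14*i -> [-7.2, -10.34, -13.48, -16.62, -19.76]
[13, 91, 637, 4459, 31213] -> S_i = 13*7^i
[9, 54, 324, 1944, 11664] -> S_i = 9*6^i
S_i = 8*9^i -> [8, 72, 648, 5832, 52488]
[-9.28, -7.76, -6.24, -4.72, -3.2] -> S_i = -9.28 + 1.52*i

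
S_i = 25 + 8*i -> [25, 33, 41, 49, 57]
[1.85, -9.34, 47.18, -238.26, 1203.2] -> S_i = 1.85*(-5.05)^i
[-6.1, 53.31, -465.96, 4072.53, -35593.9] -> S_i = -6.10*(-8.74)^i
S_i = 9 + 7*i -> [9, 16, 23, 30, 37]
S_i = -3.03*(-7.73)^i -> [-3.03, 23.42, -181.05, 1399.53, -10818.34]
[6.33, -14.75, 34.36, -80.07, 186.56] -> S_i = 6.33*(-2.33)^i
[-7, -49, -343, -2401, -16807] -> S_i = -7*7^i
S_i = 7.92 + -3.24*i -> [7.92, 4.68, 1.44, -1.8, -5.04]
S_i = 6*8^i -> [6, 48, 384, 3072, 24576]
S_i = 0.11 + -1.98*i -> [0.11, -1.87, -3.85, -5.83, -7.81]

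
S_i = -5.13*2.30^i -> [-5.13, -11.8, -27.14, -62.42, -143.56]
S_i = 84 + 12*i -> [84, 96, 108, 120, 132]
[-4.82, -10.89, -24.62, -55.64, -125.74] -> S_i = -4.82*2.26^i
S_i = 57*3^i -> [57, 171, 513, 1539, 4617]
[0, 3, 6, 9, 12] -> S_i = 0 + 3*i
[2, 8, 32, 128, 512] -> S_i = 2*4^i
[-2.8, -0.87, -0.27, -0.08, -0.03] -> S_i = -2.80*0.31^i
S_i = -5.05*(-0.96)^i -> [-5.05, 4.85, -4.65, 4.47, -4.29]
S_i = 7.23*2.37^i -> [7.23, 17.14, 40.61, 96.25, 228.1]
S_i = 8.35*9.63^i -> [8.35, 80.41, 774.35, 7457.02, 71811.11]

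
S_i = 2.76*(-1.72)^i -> [2.76, -4.75, 8.17, -14.04, 24.16]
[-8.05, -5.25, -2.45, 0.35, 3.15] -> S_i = -8.05 + 2.80*i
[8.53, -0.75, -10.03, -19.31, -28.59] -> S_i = 8.53 + -9.28*i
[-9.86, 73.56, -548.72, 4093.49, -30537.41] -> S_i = -9.86*(-7.46)^i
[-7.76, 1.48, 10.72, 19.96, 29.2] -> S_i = -7.76 + 9.24*i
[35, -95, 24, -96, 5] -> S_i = Random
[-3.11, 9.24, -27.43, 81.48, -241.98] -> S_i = -3.11*(-2.97)^i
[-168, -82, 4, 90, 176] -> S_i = -168 + 86*i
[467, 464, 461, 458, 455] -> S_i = 467 + -3*i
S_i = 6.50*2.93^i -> [6.5, 19.05, 55.8, 163.5, 479.05]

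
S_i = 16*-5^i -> [16, -80, 400, -2000, 10000]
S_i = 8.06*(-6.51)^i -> [8.06, -52.47, 341.58, -2223.71, 14476.35]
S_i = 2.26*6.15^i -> [2.26, 13.9, 85.48, 525.69, 3233.02]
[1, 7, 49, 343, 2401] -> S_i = 1*7^i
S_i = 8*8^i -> [8, 64, 512, 4096, 32768]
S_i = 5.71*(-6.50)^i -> [5.71, -37.12, 241.25, -1568.11, 10192.71]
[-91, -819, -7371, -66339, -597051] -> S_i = -91*9^i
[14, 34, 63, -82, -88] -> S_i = Random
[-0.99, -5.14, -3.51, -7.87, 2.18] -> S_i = Random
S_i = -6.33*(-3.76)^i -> [-6.33, 23.8, -89.49, 336.49, -1265.19]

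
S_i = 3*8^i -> [3, 24, 192, 1536, 12288]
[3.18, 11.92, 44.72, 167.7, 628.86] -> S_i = 3.18*3.75^i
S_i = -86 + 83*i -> [-86, -3, 80, 163, 246]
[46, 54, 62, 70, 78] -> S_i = 46 + 8*i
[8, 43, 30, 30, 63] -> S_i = Random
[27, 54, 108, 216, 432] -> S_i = 27*2^i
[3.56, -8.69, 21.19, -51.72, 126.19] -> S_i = 3.56*(-2.44)^i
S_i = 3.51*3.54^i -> [3.51, 12.43, 43.99, 155.71, 551.21]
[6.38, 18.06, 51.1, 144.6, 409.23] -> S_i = 6.38*2.83^i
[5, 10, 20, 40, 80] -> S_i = 5*2^i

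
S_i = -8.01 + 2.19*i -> [-8.01, -5.82, -3.63, -1.44, 0.75]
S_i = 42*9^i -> [42, 378, 3402, 30618, 275562]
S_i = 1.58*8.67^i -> [1.58, 13.7, 118.77, 1029.71, 8927.57]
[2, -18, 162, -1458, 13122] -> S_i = 2*-9^i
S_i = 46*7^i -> [46, 322, 2254, 15778, 110446]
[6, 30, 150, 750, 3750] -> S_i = 6*5^i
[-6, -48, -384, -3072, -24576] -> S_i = -6*8^i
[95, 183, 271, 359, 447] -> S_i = 95 + 88*i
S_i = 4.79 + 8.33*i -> [4.79, 13.12, 21.45, 29.78, 38.11]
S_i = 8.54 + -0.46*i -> [8.54, 8.08, 7.62, 7.16, 6.7]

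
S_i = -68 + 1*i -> [-68, -67, -66, -65, -64]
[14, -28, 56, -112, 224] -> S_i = 14*-2^i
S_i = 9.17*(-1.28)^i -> [9.17, -11.74, 15.02, -19.23, 24.62]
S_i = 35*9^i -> [35, 315, 2835, 25515, 229635]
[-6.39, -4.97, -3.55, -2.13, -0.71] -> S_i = -6.39 + 1.42*i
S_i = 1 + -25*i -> [1, -24, -49, -74, -99]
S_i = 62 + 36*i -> [62, 98, 134, 170, 206]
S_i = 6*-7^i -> [6, -42, 294, -2058, 14406]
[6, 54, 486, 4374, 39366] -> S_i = 6*9^i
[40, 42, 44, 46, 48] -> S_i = 40 + 2*i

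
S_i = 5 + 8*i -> [5, 13, 21, 29, 37]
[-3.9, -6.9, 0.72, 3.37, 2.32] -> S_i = Random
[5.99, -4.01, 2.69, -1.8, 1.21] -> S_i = 5.99*(-0.67)^i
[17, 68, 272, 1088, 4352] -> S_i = 17*4^i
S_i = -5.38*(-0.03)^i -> [-5.38, 0.16, -0.0, 0.0, -0.0]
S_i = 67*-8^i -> [67, -536, 4288, -34304, 274432]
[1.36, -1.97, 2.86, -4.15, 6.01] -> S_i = 1.36*(-1.45)^i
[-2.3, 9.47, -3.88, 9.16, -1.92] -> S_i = Random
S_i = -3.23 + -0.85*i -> [-3.23, -4.08, -4.93, -5.78, -6.63]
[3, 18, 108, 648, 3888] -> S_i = 3*6^i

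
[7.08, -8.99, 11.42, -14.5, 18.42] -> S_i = 7.08*(-1.27)^i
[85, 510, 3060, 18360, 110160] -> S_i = 85*6^i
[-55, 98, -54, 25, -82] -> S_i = Random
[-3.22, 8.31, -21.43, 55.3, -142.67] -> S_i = -3.22*(-2.58)^i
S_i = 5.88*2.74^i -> [5.88, 16.11, 44.14, 120.96, 331.42]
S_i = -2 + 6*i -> [-2, 4, 10, 16, 22]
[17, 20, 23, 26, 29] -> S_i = 17 + 3*i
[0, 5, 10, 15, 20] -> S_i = 0 + 5*i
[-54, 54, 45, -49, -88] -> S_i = Random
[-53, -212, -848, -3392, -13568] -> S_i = -53*4^i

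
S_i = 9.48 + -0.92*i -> [9.48, 8.56, 7.64, 6.72, 5.8]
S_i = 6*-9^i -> [6, -54, 486, -4374, 39366]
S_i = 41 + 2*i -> [41, 43, 45, 47, 49]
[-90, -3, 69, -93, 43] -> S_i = Random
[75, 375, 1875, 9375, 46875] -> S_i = 75*5^i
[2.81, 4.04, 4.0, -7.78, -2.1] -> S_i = Random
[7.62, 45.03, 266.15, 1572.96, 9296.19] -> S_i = 7.62*5.91^i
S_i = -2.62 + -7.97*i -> [-2.62, -10.59, -18.56, -26.53, -34.5]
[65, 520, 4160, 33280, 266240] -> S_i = 65*8^i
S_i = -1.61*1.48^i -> [-1.61, -2.38, -3.53, -5.22, -7.72]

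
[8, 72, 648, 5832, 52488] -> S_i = 8*9^i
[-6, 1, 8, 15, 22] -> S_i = -6 + 7*i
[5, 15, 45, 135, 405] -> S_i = 5*3^i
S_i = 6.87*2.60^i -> [6.87, 17.86, 46.44, 120.75, 313.94]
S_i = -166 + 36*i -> [-166, -130, -94, -58, -22]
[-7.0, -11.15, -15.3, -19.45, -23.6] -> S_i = -7.00 + -4.15*i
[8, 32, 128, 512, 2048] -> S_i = 8*4^i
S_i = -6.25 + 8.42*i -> [-6.25, 2.17, 10.59, 19.01, 27.43]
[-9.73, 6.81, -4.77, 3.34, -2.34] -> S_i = -9.73*(-0.70)^i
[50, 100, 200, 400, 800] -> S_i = 50*2^i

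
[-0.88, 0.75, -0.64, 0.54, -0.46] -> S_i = -0.88*(-0.85)^i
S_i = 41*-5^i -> [41, -205, 1025, -5125, 25625]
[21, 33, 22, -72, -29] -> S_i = Random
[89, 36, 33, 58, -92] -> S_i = Random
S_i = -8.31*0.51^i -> [-8.31, -4.24, -2.16, -1.1, -0.56]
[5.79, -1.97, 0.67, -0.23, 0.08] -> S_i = 5.79*(-0.34)^i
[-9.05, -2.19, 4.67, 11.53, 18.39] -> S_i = -9.05 + 6.86*i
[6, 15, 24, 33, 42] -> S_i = 6 + 9*i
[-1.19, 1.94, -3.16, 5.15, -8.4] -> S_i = -1.19*(-1.63)^i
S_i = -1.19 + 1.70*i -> [-1.19, 0.51, 2.21, 3.91, 5.61]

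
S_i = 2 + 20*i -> [2, 22, 42, 62, 82]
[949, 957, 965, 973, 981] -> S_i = 949 + 8*i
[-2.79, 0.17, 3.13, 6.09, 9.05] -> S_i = -2.79 + 2.96*i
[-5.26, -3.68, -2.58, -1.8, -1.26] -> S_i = -5.26*0.70^i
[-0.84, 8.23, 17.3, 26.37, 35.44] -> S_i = -0.84 + 9.07*i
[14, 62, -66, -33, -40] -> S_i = Random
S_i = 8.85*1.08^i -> [8.85, 9.56, 10.32, 11.15, 12.04]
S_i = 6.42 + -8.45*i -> [6.42, -2.03, -10.48, -18.93, -27.38]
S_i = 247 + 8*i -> [247, 255, 263, 271, 279]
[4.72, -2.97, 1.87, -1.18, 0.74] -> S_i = 4.72*(-0.63)^i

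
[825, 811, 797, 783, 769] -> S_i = 825 + -14*i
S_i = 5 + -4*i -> [5, 1, -3, -7, -11]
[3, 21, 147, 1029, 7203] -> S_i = 3*7^i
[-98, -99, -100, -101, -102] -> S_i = -98 + -1*i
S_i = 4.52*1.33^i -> [4.52, 6.01, 8.0, 10.63, 14.14]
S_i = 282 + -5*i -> [282, 277, 272, 267, 262]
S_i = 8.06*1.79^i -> [8.06, 14.43, 25.83, 46.23, 82.75]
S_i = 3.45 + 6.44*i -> [3.45, 9.89, 16.33, 22.77, 29.21]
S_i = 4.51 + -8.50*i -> [4.51, -3.99, -12.49, -20.99, -29.49]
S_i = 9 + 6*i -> [9, 15, 21, 27, 33]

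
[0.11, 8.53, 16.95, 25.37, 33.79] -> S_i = 0.11 + 8.42*i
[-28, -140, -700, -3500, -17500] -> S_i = -28*5^i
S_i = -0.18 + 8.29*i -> [-0.18, 8.11, 16.4, 24.69, 32.98]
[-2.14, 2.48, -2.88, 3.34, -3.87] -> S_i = -2.14*(-1.16)^i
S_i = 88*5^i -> [88, 440, 2200, 11000, 55000]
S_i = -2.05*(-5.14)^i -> [-2.05, 10.54, -54.16, 278.38, -1430.89]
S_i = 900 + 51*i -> [900, 951, 1002, 1053, 1104]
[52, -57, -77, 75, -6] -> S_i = Random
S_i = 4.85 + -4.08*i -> [4.85, 0.77, -3.31, -7.39, -11.47]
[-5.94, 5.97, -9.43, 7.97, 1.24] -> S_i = Random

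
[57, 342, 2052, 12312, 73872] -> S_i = 57*6^i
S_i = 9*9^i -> [9, 81, 729, 6561, 59049]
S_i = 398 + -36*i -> [398, 362, 326, 290, 254]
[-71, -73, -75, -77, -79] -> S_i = -71 + -2*i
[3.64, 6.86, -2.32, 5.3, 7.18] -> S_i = Random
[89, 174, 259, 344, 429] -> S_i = 89 + 85*i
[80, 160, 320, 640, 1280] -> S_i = 80*2^i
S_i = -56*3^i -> [-56, -168, -504, -1512, -4536]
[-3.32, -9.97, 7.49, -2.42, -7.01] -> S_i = Random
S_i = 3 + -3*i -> [3, 0, -3, -6, -9]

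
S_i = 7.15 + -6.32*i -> [7.15, 0.83, -5.49, -11.81, -18.13]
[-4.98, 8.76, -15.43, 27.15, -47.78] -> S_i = -4.98*(-1.76)^i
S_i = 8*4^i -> [8, 32, 128, 512, 2048]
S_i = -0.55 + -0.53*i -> [-0.55, -1.08, -1.61, -2.14, -2.67]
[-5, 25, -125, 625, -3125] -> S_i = -5*-5^i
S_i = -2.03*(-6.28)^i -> [-2.03, 12.75, -80.06, 502.78, -3157.44]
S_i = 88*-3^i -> [88, -264, 792, -2376, 7128]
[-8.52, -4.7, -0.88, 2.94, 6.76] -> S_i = -8.52 + 3.82*i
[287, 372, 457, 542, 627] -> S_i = 287 + 85*i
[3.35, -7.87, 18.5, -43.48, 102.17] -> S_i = 3.35*(-2.35)^i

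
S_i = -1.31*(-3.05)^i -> [-1.31, 4.0, -12.19, 37.17, -113.36]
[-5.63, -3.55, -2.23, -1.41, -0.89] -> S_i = -5.63*0.63^i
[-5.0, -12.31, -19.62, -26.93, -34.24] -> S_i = -5.00 + -7.31*i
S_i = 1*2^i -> [1, 2, 4, 8, 16]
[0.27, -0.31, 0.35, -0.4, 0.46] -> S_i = 0.27*(-1.14)^i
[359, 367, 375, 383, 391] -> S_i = 359 + 8*i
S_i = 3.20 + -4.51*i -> [3.2, -1.31, -5.82, -10.33, -14.84]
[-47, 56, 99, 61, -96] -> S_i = Random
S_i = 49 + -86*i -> [49, -37, -123, -209, -295]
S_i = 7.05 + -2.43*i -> [7.05, 4.62, 2.19, -0.24, -2.67]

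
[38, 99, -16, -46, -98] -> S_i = Random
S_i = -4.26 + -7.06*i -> [-4.26, -11.32, -18.38, -25.44, -32.5]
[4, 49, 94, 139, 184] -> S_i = 4 + 45*i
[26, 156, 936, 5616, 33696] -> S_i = 26*6^i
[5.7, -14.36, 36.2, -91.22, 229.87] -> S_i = 5.70*(-2.52)^i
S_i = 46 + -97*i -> [46, -51, -148, -245, -342]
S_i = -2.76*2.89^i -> [-2.76, -7.98, -23.05, -66.62, -192.53]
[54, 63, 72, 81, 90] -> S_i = 54 + 9*i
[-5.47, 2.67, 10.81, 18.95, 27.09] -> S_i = -5.47 + 8.14*i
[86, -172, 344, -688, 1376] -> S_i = 86*-2^i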